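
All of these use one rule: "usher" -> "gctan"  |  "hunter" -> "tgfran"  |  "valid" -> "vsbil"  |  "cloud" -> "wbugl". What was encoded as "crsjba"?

Each letter's alphabet position (a=0..z=25) is mapped through 15·x+18 mod 26 — an affine cipher.
Reversing it on crsjba: c(2)→7·(2−18)≡18=s; r(17)→7·(17−18)≡19=t; s(18)→7·(18−18)≡0=a; j(9)→7·(9−18)≡15=p; b(1)→7·(1−18)≡11=l; a(0)→7·(0−18)≡4=e (all mod 26).

staple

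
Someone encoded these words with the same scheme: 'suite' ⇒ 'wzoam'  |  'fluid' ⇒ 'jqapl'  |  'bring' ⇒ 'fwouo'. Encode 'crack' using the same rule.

gwgjs

In suite: s→w is +4, u→z is +5, i→o is +6, t→a is +7 — the shift increases by 1 each position. Letter i (0-indexed) is shifted by i+4, so successive shifts are 4, 5, 6, ….
On crack: c+4=g, r+5=w, a+6=g, c+7=j, k+8=s.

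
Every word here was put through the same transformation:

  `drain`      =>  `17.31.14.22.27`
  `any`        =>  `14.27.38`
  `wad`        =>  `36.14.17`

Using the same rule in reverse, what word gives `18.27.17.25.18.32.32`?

d is letter #4 and maps to 17: an offset of 13. The number is (letter's place in the alphabet, a=1) + 13.
Undoing it on 18.27.17.25.18.32.32: 18→(18−13)÷1=5=e, 27→(27−13)÷1=14=n, 17→(17−13)÷1=4=d, 25→(25−13)÷1=12=l, 18→(18−13)÷1=5=e, 32→(32−13)÷1=19=s, 32→(32−13)÷1=19=s.

endless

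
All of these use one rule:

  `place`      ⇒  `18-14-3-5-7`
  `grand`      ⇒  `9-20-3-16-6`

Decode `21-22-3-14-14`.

Letters become their 1-based position plus 2 (so a→3, b→4, …).
Reversing it on 21-22-3-14-14: 21→(21−2)÷1=19=s, 22→(22−2)÷1=20=t, 3→(3−2)÷1=1=a, 14→(14−2)÷1=12=l, 14→(14−2)÷1=12=l.

stall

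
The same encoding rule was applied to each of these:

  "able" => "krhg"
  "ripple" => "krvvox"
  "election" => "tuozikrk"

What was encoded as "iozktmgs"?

The output letters match the input read backwards, each shifted +6: able reversed is elba. Two steps: reverse the string, then apply a Caesar shift of +6.
Decoding iozktmgs: shift back: i−6=c, o−6=i, z−6=t, k−6=e, t−6=n, m−6=g, g−6=a, s−6=m → citengam; then reverse → magnetic.

magnetic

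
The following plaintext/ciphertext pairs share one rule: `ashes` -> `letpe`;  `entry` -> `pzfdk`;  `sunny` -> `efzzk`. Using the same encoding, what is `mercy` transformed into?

The shift depends on letter class: consonant s→e is +12, but vowel a→l is +11. Two shifts are in play — +11 for a/e/i/o/u, +12 for every other letter.
Applying it to mercy: m(cons)+12=y, e(vowel)+11=p, r(cons)+12=d, c(cons)+12=o, y(cons)+12=k.

ypdok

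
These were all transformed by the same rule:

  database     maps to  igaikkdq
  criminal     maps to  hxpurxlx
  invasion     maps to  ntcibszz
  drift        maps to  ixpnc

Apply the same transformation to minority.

In database: d→i is +5, a→g is +6, t→a is +7, a→i is +8 — the shift increases by 1 each position. The shift increases by 1 at each position, starting from +5: 5, 6, 7, ….
Applying it to minority: m+5=r, i+6=o, n+7=u, o+8=w, r+9=a, i+10=s, t+11=e, y+12=k.

rouwasek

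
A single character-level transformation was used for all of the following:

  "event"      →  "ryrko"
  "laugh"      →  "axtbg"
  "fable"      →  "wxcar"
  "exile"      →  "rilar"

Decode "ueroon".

e(4)→r(17) and v(21)→y(24) fit y≡5x+23 (mod 26); the inverse of 5 mod 26 is 21. This is an affine cipher: with a=0,…,z=25, each position x becomes (5x+23) mod 26.
Undoing it on ueroon: u(20)→21·(20−23)≡15=p; e(4)→21·(4−23)≡17=r; r(17)→21·(17−23)≡4=e; o(14)→21·(14−23)≡19=t; o(14)→21·(14−23)≡19=t; n(13)→21·(13−23)≡24=y (all mod 26).

pretty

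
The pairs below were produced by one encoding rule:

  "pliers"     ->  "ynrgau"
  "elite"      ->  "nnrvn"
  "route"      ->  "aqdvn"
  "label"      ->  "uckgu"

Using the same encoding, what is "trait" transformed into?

ctjkc

The shifts repeat in a cycle of length 2: positions 0,1,… shift by +9, +2, then the pattern repeats.
On trait: t+9=c, r+2=t, a+9=j, i+2=k, t+9=c.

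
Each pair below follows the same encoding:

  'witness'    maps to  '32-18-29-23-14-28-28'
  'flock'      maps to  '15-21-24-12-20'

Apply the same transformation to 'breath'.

11-27-14-10-29-17

The number is (letter's place in the alphabet, a=1) + 9.
Applying it to breath: b=2→11, r=18→27, e=5→14, a=1→10, t=20→29, h=8→17.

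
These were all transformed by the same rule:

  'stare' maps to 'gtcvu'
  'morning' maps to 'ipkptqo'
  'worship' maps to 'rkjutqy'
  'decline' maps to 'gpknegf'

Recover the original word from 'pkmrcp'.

The output letters match the input read backwards, each shifted +2: stare reversed is erats. Read the word backwards and shift each letter +2.
Reversing it on pkmrcp: shift back: p−2=n, k−2=i, m−2=k, r−2=p, c−2=a, p−2=n → nikpan; then reverse → napkin.

napkin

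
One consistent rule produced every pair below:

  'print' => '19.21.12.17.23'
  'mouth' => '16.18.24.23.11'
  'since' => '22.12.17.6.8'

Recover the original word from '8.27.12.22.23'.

exist

p is letter #16 and maps to 19: an offset of 3. Each letter is replaced by its alphabet position (a=1..z=26) + 3.
Reversing it on 8.27.12.22.23: 8→(8−3)÷1=5=e, 27→(27−3)÷1=24=x, 12→(12−3)÷1=9=i, 22→(22−3)÷1=19=s, 23→(23−3)÷1=20=t.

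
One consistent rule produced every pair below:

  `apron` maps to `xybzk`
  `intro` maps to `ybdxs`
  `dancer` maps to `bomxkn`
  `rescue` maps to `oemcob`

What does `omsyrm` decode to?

The output letters match the input read backwards, each shifted +10: apron reversed is norpa. The word is reversed, then every letter is shifted forward by 10.
Reversing it on omsyrm: shift back: o−10=e, m−10=c, s−10=i, y−10=o, r−10=h, m−10=c → eciohc; then reverse → choice.

choice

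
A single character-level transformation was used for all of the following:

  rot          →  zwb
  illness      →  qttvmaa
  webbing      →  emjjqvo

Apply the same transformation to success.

Compare letters: r→z is +8, o→w is +8, t→b is +8 — a constant shift. Each letter is shifted forward by 8 in the alphabet (a Caesar shift of +8).
On success: s+8=a, u+8=c, c+8=k, c+8=k, e+8=m, s+8=a, s+8=a.

ackkmaa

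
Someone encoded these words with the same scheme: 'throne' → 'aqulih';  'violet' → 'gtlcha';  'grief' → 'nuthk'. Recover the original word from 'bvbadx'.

cactus

t(19)→a(0) and h(7)→q(16) fit y≡3x+21 (mod 26); the inverse of 3 mod 26 is 9. Each letter's alphabet position (a=0..z=25) is mapped through 3·x+21 mod 26 — an affine cipher.
Decoding bvbadx: b(1)→9·(1−21)≡2=c; v(21)→9·(21−21)≡0=a; b(1)→9·(1−21)≡2=c; a(0)→9·(0−21)≡19=t; d(3)→9·(3−21)≡20=u; x(23)→9·(23−21)≡18=s (all mod 26).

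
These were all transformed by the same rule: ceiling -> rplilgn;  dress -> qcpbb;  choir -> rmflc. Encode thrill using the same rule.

c(2)→r(17) and e(4)→p(15) fit y≡25x+19 (mod 26); the inverse of 25 mod 26 is 25. Each letter's alphabet position (a=0..z=25) is mapped through 25·x+19 mod 26 — an affine cipher.
Applying it to thrill: t(19)→25·19+19≡0=a; h(7)→25·7+19≡12=m; r(17)→25·17+19≡2=c; i(8)→25·8+19≡11=l; l(11)→25·11+19≡8=i; l(11)→25·11+19≡8=i (all mod 26).

amclii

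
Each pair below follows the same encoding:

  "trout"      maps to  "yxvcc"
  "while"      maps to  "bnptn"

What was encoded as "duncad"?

yogurt

In trout: t→y is +5, r→x is +6, o→v is +7, u→c is +8 — the shift increases by 1 each position. The shift increases by 1 at each position, starting from +5: 5, 6, 7, ….
Decoding duncad: d−5=y, u−6=o, n−7=g, c−8=u, a−9=r, d−10=t.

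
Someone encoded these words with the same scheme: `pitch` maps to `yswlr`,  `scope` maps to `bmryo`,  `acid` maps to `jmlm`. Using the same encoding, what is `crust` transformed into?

Shifts by position in pitch: pos 0: p→y (+9), pos 1: i→s (+10), pos 2: t→w (+3), pos 3: c→l (+9), pos 4: h→r (+10) — repeating every 3. It's a Vigenère-style cipher with numeric key [9,10,3]: position i shifts by key[i mod 3].
On crust: c+9=l, r+10=b, u+3=x, s+9=b, t+10=d.

lbxbd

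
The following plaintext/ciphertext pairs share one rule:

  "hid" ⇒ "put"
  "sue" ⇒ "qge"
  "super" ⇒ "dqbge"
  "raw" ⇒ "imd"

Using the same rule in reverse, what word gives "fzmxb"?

plant

The output letters match the input read backwards, each shifted +12: hid reversed is dih. The word is reversed, then every letter is shifted forward by 12.
Undoing it on fzmxb: shift back: f−12=t, z−12=n, m−12=a, x−12=l, b−12=p → tnalp; then reverse → plant.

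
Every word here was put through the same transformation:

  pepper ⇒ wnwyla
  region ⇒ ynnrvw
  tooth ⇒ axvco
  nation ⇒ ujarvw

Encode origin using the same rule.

Shifts by position in pepper: pos 0: p→w (+7), pos 1: e→n (+9), pos 2: p→w (+7), pos 3: p→y (+9) — repeating every 2. It's a Vigenère-style cipher with numeric key [7,9]: position i shifts by key[i mod 2].
On origin: o+7=v, r+9=a, i+7=p, g+9=p, i+7=p, n+9=w.

vapppw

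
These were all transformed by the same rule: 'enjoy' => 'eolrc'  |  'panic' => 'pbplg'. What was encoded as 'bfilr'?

begin

In enjoy: e→e is +0, n→o is +1, j→l is +2, o→r is +3 — the shift increases by 1 each position. The shift increases by 1 at each position, starting from +0: 0, 1, 2, ….
Undoing it on bfilr: b−0=b, f−1=e, i−2=g, l−3=i, r−4=n.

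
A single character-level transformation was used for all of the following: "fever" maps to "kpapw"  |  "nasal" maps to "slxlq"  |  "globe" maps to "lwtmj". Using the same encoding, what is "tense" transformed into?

ypsdj

Shifts by position in fever: pos 0: f→k (+5), pos 1: e→p (+11), pos 2: v→a (+5), pos 3: e→p (+11) — repeating every 2. The shifts repeat in a cycle of length 2: positions 0,1,… shift by +5, +11, then the pattern repeats.
Applying it to tense: t+5=y, e+11=p, n+5=s, s+11=d, e+5=j.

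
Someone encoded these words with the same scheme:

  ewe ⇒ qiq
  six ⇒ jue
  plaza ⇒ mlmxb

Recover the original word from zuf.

tin

The word is reversed, then every letter is shifted forward by 12.
Reversing it on zuf: shift back: z−12=n, u−12=i, f−12=t → nit; then reverse → tin.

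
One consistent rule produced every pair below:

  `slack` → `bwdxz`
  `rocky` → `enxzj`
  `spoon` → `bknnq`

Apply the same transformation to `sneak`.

s(18)→b(1) and l(11)→w(22) fit y≡23x+3 (mod 26); the inverse of 23 mod 26 is 17. This is an affine cipher: with a=0,…,z=25, each position x becomes (23x+3) mod 26.
For sneak: s(18)→23·18+3≡1=b; n(13)→23·13+3≡16=q; e(4)→23·4+3≡17=r; a(0)→23·0+3≡3=d; k(10)→23·10+3≡25=z (all mod 26).

bqrdz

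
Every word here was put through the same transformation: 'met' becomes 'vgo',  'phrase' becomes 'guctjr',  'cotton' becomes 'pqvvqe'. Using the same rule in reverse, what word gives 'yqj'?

how

The output letters match the input read backwards, each shifted +2: met reversed is tem. The word is reversed, then every letter is shifted forward by 2.
Reversing it on yqj: shift back: y−2=w, q−2=o, j−2=h → woh; then reverse → how.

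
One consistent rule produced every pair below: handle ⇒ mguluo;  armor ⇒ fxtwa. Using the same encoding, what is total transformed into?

In handle: h→m is +5, a→g is +6, n→u is +7, d→l is +8 — the shift increases by 1 each position. The shift increases by 1 at each position, starting from +5: 5, 6, 7, ….
Applying it to total: t+5=y, o+6=u, t+7=a, a+8=i, l+9=u.

yuaiu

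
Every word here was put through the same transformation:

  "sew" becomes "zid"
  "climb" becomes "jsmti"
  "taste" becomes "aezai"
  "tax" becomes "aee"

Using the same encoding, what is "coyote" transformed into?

jsfsai

The rule splits by letter class: vowels +4, consonants +7.
For coyote: c(cons)+7=j, o(vowel)+4=s, y(cons)+7=f, o(vowel)+4=s, t(cons)+7=a, e(vowel)+4=i.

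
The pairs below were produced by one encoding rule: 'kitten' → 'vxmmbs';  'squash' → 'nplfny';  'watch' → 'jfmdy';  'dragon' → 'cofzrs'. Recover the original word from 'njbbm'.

k(10)→v(21) and i(8)→x(23) fit y≡25x+5 (mod 26); the inverse of 25 mod 26 is 25. This is an affine cipher: with a=0,…,z=25, each position x becomes (25x+5) mod 26.
Decoding njbbm: n(13)→25·(13−5)≡18=s; j(9)→25·(9−5)≡22=w; b(1)→25·(1−5)≡4=e; b(1)→25·(1−5)≡4=e; m(12)→25·(12−5)≡19=t (all mod 26).

sweet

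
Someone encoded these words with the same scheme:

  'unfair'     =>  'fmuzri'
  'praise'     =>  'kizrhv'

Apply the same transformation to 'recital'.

ivxrgzo

Each pair mirrors across the alphabet (u↔f, n↔m, f↔u): positions sum to 25. This is the alphabet-reversal cipher (Atbash): a becomes z, b becomes y, etc.
For recital: r↔i, e↔v, c↔x, i↔r, t↔g, a↔z, l↔o.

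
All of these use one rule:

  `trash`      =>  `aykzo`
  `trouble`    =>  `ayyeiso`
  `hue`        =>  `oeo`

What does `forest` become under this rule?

myyoza

The shift depends on letter class: consonant t→a is +7, but vowel a→k is +10. Two shifts are in play — +10 for a/e/i/o/u, +7 for every other letter.
Applying it to forest: f(cons)+7=m, o(vowel)+10=y, r(cons)+7=y, e(vowel)+10=o, s(cons)+7=z, t(cons)+7=a.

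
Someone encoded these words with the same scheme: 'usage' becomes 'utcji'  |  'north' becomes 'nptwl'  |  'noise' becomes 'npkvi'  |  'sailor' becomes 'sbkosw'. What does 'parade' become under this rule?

In usage: u→u is +0, s→t is +1, a→c is +2, g→j is +3 — the shift increases by 1 each position. The shift increases by 1 at each position, starting from +0: 0, 1, 2, ….
Applying it to parade: p+0=p, a+1=b, r+2=t, a+3=d, d+4=h, e+5=j.

pbtdhj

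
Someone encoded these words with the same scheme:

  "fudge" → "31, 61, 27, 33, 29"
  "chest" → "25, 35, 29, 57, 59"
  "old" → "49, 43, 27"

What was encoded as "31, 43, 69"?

fly

The formula is n = 2×(alphabet index, a=1) + 19.
Undoing it on 31, 43, 69: 31→(31−19)÷2=6=f, 43→(43−19)÷2=12=l, 69→(69−19)÷2=25=y.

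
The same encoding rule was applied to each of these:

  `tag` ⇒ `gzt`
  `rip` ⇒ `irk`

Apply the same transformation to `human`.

Each letter is replaced by its mirror in the alphabet: a↔z, b↔y, c↔x, and so on (the Atbash cipher).
On human: h↔s, u↔f, m↔n, a↔z, n↔m.

sfnzm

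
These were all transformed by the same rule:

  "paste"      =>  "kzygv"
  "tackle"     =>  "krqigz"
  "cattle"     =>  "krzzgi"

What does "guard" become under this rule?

jxgam

The output letters match the input read backwards, each shifted +6: paste reversed is etsap. Two steps: reverse the string, then apply a Caesar shift of +6.
Applying it to guard: reverse → draug; then shift: d+6=j, r+6=x, a+6=g, u+6=a, g+6=m.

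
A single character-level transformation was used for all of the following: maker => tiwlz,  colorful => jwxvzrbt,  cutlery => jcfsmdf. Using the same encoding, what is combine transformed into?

jwyiqzl

It's a Vigenère-style cipher with numeric key [7,8,12]: position i shifts by key[i mod 3].
For combine: c+7=j, o+8=w, m+12=y, b+7=i, i+8=q, n+12=z, e+7=l.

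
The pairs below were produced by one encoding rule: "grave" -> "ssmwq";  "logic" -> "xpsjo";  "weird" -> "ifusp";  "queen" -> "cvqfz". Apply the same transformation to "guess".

A repeating key of period 2 is used — shifts +12, +1 over and over.
Applying it to guess: g+12=s, u+1=v, e+12=q, s+1=t, s+12=e.

svqte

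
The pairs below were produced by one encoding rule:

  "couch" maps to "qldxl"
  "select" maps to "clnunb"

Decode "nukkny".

pebble

Read the word backwards and shift each letter +9.
Undoing it on nukkny: shift back: n−9=e, u−9=l, k−9=b, k−9=b, n−9=e, y−9=p → elbbep; then reverse → pebble.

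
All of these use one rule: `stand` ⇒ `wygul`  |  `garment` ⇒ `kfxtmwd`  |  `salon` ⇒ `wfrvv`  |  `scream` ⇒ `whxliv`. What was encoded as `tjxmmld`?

In stand: s→w is +4, t→y is +5, a→g is +6, n→u is +7 — the shift increases by 1 each position. The shift increases by 1 at each position, starting from +4: 4, 5, 6, ….
Undoing it on tjxmmld: t−4=p, j−5=e, x−6=r, m−7=f, m−8=e, l−9=c, d−10=t.

perfect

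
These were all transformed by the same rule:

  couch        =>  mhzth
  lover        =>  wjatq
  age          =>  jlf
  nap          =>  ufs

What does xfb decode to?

was

The output letters match the input read backwards, each shifted +5: couch reversed is hcuoc. Read the word backwards and shift each letter +5.
Decoding xfb: shift back: x−5=s, f−5=a, b−5=w → saw; then reverse → was.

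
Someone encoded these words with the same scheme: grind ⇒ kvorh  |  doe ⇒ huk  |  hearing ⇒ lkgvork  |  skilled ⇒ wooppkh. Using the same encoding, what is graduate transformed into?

The shift depends on letter class: consonant g→k is +4, but vowel i→o is +6. Vowels shift forward by 6 and consonants shift forward by 4.
On graduate: g(cons)+4=k, r(cons)+4=v, a(vowel)+6=g, d(cons)+4=h, u(vowel)+6=a, a(vowel)+6=g, t(cons)+4=x, e(vowel)+6=k.

kvghagxk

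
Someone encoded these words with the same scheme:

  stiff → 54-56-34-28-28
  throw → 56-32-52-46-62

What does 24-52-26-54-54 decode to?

dress

Each letter becomes 2×(its alphabet position, a=1..z=26) + 16.
Reversing it on 24-52-26-54-54: 24→(24−16)÷2=4=d, 52→(52−16)÷2=18=r, 26→(26−16)÷2=5=e, 54→(54−16)÷2=19=s, 54→(54−16)÷2=19=s.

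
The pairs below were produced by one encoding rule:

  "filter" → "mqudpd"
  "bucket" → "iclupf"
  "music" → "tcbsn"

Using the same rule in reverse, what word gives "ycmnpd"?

rudder

Letter i (0-indexed) is shifted by i+7, so successive shifts are 7, 8, 9, ….
Reversing it on ycmnpd: y−7=r, c−8=u, m−9=d, n−10=d, p−11=e, d−12=r.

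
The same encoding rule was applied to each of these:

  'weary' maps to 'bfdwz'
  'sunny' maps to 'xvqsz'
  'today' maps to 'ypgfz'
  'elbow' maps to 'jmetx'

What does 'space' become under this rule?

A repeating key of period 3 is used — shifts +5, +1, +3 over and over.
For space: s+5=x, p+1=q, a+3=d, c+5=h, e+1=f.

xqdhf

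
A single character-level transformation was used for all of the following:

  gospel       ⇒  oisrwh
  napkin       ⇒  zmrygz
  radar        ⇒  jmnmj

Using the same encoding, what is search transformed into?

g(6)→o(14) and o(14)→i(8) fit y≡9x+12 (mod 26); the inverse of 9 mod 26 is 3. Each letter's alphabet position (a=0..z=25) is mapped through 9·x+12 mod 26 — an affine cipher.
Applying it to search: s(18)→9·18+12≡18=s; e(4)→9·4+12≡22=w; a(0)→9·0+12≡12=m; r(17)→9·17+12≡9=j; c(2)→9·2+12≡4=e; h(7)→9·7+12≡23=x (all mod 26).

swmjex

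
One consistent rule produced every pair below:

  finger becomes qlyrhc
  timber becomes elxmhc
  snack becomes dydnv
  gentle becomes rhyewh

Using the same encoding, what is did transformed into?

olo

The shift depends on letter class: consonant f→q is +11, but vowel i→l is +3. Two shifts are in play — +3 for a/e/i/o/u, +11 for every other letter.
Applying it to did: d(cons)+11=o, i(vowel)+3=l, d(cons)+11=o.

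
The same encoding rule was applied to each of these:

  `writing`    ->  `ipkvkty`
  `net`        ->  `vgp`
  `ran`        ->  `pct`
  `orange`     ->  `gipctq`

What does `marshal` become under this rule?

ncjutco

The output letters match the input read backwards, each shifted +2: writing reversed is gnitirw. Two steps: reverse the string, then apply a Caesar shift of +2.
Applying it to marshal: reverse → lahsram; then shift: l+2=n, a+2=c, h+2=j, s+2=u, r+2=t, a+2=c, m+2=o.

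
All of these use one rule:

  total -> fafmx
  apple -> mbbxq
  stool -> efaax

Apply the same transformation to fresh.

rdqet

Compare letters: t→f is +12, o→a is +12, t→f is +12 — a constant shift. Each letter is shifted forward by 12 in the alphabet (a Caesar shift of +12).
For fresh: f+12=r, r+12=d, e+12=q, s+12=e, h+12=t.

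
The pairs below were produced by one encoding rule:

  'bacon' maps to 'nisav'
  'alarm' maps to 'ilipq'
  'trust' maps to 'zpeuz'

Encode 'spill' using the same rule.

ufwll

b(1)→n(13) and a(0)→i(8) fit y≡5x+8 (mod 26); the inverse of 5 mod 26 is 21. Treating letters as 0–25, the rule is x ↦ 5x + 8 (mod 26).
On spill: s(18)→5·18+8≡20=u; p(15)→5·15+8≡5=f; i(8)→5·8+8≡22=w; l(11)→5·11+8≡11=l; l(11)→5·11+8≡11=l (all mod 26).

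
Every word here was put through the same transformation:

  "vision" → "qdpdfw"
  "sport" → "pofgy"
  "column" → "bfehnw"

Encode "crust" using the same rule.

v(21)→q(16) and i(8)→d(3) fit y≡9x+9 (mod 26); the inverse of 9 mod 26 is 3. Treating letters as 0–25, the rule is x ↦ 9x + 9 (mod 26).
Applying it to crust: c(2)→9·2+9≡1=b; r(17)→9·17+9≡6=g; u(20)→9·20+9≡7=h; s(18)→9·18+9≡15=p; t(19)→9·19+9≡24=y (all mod 26).

bghpy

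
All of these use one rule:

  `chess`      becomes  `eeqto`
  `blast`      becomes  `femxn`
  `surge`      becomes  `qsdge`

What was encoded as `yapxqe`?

The output letters match the input read backwards, each shifted +12: chess reversed is ssehc. Two steps: reverse the string, then apply a Caesar shift of +12.
Undoing it on yapxqe: shift back: y−12=m, a−12=o, p−12=d, x−12=l, q−12=e, e−12=s → modles; then reverse → seldom.

seldom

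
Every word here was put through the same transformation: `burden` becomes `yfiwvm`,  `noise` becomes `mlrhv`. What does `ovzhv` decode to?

lease

Each pair mirrors across the alphabet (b↔y, u↔f, r↔i): positions sum to 25. Letters are reflected about the middle of the alphabet (position → 25−position): Atbash.
Reversing it on ovzhv: o↔l, v↔e, z↔a, h↔s, v↔e.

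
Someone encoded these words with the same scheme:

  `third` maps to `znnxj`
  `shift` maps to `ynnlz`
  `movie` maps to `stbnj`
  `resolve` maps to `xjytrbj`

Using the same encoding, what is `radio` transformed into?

xfjnt

The shift depends on letter class: consonant t→z is +6, but vowel i→n is +5. Vowels shift forward by 5 and consonants shift forward by 6.
For radio: r(cons)+6=x, a(vowel)+5=f, d(cons)+6=j, i(vowel)+5=n, o(vowel)+5=t.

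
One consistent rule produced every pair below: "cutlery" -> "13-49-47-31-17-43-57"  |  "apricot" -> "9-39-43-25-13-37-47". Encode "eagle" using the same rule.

Each letter becomes 2×(its alphabet position, a=1..z=26) + 7.
On eagle: e=5→17, a=1→9, g=7→21, l=12→31, e=5→17.

17-9-21-31-17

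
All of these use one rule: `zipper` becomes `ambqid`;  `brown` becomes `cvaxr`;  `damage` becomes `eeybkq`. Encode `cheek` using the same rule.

dlqfo

Shifts by position in zipper: pos 0: z→a (+1), pos 1: i→m (+4), pos 2: p→b (+12), pos 3: p→q (+1), pos 4: e→i (+4), pos 5: r→d (+12) — repeating every 3. A repeating key of period 3 is used — shifts +1, +4, +12 over and over.
On cheek: c+1=d, h+4=l, e+12=q, e+1=f, k+4=o.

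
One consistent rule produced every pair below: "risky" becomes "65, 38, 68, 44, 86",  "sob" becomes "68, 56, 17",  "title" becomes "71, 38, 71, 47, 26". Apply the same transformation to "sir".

Each letter becomes 3×(its alphabet position, a=1..z=26) + 11.
Applying it to sir: s=19→68, i=9→38, r=18→65.

68, 38, 65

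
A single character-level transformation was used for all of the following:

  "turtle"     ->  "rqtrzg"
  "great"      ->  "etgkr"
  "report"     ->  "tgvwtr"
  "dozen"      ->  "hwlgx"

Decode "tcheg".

ridge

This is an affine cipher: with a=0,…,z=25, each position x becomes (25x+10) mod 26.
Undoing it on tcheg: t(19)→25·(19−10)≡17=r; c(2)→25·(2−10)≡8=i; h(7)→25·(7−10)≡3=d; e(4)→25·(4−10)≡6=g; g(6)→25·(6−10)≡4=e (all mod 26).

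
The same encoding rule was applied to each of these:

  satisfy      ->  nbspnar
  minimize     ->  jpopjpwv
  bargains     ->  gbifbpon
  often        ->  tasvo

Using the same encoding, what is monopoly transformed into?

This is an affine cipher: with a=0,…,z=25, each position x becomes (5x+1) mod 26.
On monopoly: m(12)→5·12+1≡9=j; o(14)→5·14+1≡19=t; n(13)→5·13+1≡14=o; o(14)→5·14+1≡19=t; p(15)→5·15+1≡24=y; o(14)→5·14+1≡19=t; l(11)→5·11+1≡4=e; y(24)→5·24+1≡17=r (all mod 26).

jtotyter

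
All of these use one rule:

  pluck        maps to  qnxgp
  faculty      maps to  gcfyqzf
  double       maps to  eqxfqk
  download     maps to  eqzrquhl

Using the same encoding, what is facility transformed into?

Each letter shifts forward by (position + 1), i.e. 1, 2, 3, … — the shift grows by one for each successive letter.
For facility: f+1=g, a+2=c, c+3=f, i+4=m, l+5=q, i+6=o, t+7=a, y+8=g.

gcfmqoag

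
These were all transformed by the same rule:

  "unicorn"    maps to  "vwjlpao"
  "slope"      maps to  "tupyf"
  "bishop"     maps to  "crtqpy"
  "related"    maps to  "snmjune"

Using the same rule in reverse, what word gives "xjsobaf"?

A repeating key of period 2 is used — shifts +1, +9 over and over.
Undoing it on xjsobaf: x−1=w, j−9=a, s−1=r, o−9=f, b−1=a, a−9=r, f−1=e.

warfare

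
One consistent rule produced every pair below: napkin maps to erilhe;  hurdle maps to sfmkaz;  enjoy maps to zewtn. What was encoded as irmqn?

party

n(13)→e(4) and a(0)→r(17) fit y≡15x+17 (mod 26); the inverse of 15 mod 26 is 7. Treating letters as 0–25, the rule is x ↦ 15x + 17 (mod 26).
Reversing it on irmqn: i(8)→7·(8−17)≡15=p; r(17)→7·(17−17)≡0=a; m(12)→7·(12−17)≡17=r; q(16)→7·(16−17)≡19=t; n(13)→7·(13−17)≡24=y (all mod 26).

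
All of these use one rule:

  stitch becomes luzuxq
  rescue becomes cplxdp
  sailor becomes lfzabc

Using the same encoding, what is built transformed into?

odzau

Treating letters as 0–25, the rule is x ↦ 9x + 5 (mod 26).
For built: b(1)→9·1+5≡14=o; u(20)→9·20+5≡3=d; i(8)→9·8+5≡25=z; l(11)→9·11+5≡0=a; t(19)→9·19+5≡20=u (all mod 26).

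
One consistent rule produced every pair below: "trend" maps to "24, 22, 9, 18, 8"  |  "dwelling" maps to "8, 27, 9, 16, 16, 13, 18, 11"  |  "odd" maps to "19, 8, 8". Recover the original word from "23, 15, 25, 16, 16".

t is letter #20 and maps to 24: an offset of 4. The number is (letter's place in the alphabet, a=1) + 4.
Undoing it on 23, 15, 25, 16, 16: 23→(23−4)÷1=19=s, 15→(15−4)÷1=11=k, 25→(25−4)÷1=21=u, 16→(16−4)÷1=12=l, 16→(16−4)÷1=12=l.

skull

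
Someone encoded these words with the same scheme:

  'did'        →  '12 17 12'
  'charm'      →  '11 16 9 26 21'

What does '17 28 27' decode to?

d is letter #4 and maps to 12: an offset of 8. Each letter is replaced by its alphabet position (a=1..z=26) + 8.
Decoding 17 28 27: 17→(17−8)÷1=9=i, 28→(28−8)÷1=20=t, 27→(27−8)÷1=19=s.

its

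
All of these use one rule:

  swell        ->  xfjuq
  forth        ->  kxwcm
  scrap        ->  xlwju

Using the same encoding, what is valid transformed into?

It's a Vigenère-style cipher with numeric key [5,9]: position i shifts by key[i mod 2].
For valid: v+5=a, a+9=j, l+5=q, i+9=r, d+5=i.

ajqri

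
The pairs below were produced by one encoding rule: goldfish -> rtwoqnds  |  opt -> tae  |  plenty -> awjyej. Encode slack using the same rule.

The shift depends on letter class: consonant g→r is +11, but vowel o→t is +5. Vowels shift forward by 5 and consonants shift forward by 11.
For slack: s(cons)+11=d, l(cons)+11=w, a(vowel)+5=f, c(cons)+11=n, k(cons)+11=v.

dwfnv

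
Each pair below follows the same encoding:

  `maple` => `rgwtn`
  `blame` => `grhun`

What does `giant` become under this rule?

lohvc

In maple: m→r is +5, a→g is +6, p→w is +7, l→t is +8 — the shift increases by 1 each position. Each letter shifts forward by (position + 5), i.e. 5, 6, 7, … — the shift grows by one for each successive letter.
For giant: g+5=l, i+6=o, a+7=h, n+8=v, t+9=c.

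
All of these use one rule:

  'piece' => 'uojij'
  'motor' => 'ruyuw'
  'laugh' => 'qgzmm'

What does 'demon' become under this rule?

Shifts by position in piece: pos 0: p→u (+5), pos 1: i→o (+6), pos 2: e→j (+5), pos 3: c→i (+6) — repeating every 2. A repeating key of period 2 is used — shifts +5, +6 over and over.
For demon: d+5=i, e+6=k, m+5=r, o+6=u, n+5=s.

ikrus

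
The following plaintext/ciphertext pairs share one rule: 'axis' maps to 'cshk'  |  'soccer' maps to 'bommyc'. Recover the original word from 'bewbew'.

murmur

Read the word backwards and shift each letter +10.
Decoding bewbew: shift back: b−10=r, e−10=u, w−10=m, b−10=r, e−10=u, w−10=m → rumrum; then reverse → murmur.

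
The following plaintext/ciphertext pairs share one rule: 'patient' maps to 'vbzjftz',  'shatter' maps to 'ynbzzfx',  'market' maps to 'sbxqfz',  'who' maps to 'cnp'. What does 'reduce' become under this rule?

The shift depends on letter class: consonant p→v is +6, but vowel a→b is +1. The rule splits by letter class: vowels +1, consonants +6.
Applying it to reduce: r(cons)+6=x, e(vowel)+1=f, d(cons)+6=j, u(vowel)+1=v, c(cons)+6=i, e(vowel)+1=f.

xfjvif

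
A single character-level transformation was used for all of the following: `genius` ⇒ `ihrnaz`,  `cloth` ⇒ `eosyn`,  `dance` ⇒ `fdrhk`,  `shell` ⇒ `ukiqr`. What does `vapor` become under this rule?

In genius: g→i is +2, e→h is +3, n→r is +4, i→n is +5 — the shift increases by 1 each position. The shift increases by 1 at each position, starting from +2: 2, 3, 4, ….
Applying it to vapor: v+2=x, a+3=d, p+4=t, o+5=t, r+6=x.

xdttx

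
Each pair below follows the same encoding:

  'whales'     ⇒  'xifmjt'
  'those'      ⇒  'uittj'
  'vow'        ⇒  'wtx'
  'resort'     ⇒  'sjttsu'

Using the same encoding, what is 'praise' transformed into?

The shift depends on letter class: consonant w→x is +1, but vowel a→f is +5. The rule splits by letter class: vowels +5, consonants +1.
For praise: p(cons)+1=q, r(cons)+1=s, a(vowel)+5=f, i(vowel)+5=n, s(cons)+1=t, e(vowel)+5=j.

qsfntj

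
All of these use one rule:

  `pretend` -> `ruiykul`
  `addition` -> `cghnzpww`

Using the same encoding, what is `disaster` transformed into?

flwfyama

In pretend: p→r is +2, r→u is +3, e→i is +4, t→y is +5 — the shift increases by 1 each position. Each letter shifts forward by (position + 2), i.e. 2, 3, 4, … — the shift grows by one for each successive letter.
For disaster: d+2=f, i+3=l, s+4=w, a+5=f, s+6=y, t+7=a, e+8=m, r+9=a.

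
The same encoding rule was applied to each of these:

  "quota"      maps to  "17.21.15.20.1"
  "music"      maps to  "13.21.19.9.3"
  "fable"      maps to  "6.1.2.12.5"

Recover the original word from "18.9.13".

q is letter #17 and maps to 17: an offset of 0. Each letter is replaced by its alphabet position (a=1, b=2, …, z=26).
Decoding 18.9.13: 18=r, 9=i, 13=m.

rim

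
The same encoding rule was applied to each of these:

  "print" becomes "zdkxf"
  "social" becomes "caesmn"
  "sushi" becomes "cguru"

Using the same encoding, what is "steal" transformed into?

cfgkx

Shifts by position in print: pos 0: p→z (+10), pos 1: r→d (+12), pos 2: i→k (+2), pos 3: n→x (+10), pos 4: t→f (+12) — repeating every 3. It's a Vigenère-style cipher with numeric key [10,12,2]: position i shifts by key[i mod 3].
For steal: s+10=c, t+12=f, e+2=g, a+10=k, l+12=x.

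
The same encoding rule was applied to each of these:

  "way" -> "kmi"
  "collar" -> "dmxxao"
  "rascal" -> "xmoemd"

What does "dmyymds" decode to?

grammar

The output letters match the input read backwards, each shifted +12: way reversed is yaw. Read the word backwards and shift each letter +12.
Decoding dmyymds: shift back: d−12=r, m−12=a, y−12=m, y−12=m, m−12=a, d−12=r, s−12=g → rammarg; then reverse → grammar.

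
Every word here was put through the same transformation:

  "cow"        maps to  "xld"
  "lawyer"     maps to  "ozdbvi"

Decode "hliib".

Each pair mirrors across the alphabet (c↔x, o↔l, w↔d): positions sum to 25. Each letter is replaced by its mirror in the alphabet: a↔z, b↔y, c↔x, and so on (the Atbash cipher).
Reversing it on hliib: h↔s, l↔o, i↔r, i↔r, b↔y.

sorry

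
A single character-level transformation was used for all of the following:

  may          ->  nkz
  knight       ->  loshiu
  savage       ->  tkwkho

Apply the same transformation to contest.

dyouotu

The shift depends on letter class: consonant m→n is +1, but vowel a→k is +10. Vowels shift forward by 10 and consonants shift forward by 1.
On contest: c(cons)+1=d, o(vowel)+10=y, n(cons)+1=o, t(cons)+1=u, e(vowel)+10=o, s(cons)+1=t, t(cons)+1=u.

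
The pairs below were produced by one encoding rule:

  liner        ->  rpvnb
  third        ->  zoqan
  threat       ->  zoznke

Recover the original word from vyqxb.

In liner: l→r is +6, i→p is +7, n→v is +8, e→n is +9 — the shift increases by 1 each position. The shift increases by 1 at each position, starting from +6: 6, 7, 8, ….
Undoing it on vyqxb: v−6=p, y−7=r, q−8=i, x−9=o, b−10=r.

prior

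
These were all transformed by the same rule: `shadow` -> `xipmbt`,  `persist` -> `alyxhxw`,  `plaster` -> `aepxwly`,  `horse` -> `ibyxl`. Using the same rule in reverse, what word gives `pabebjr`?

apology

s(18)→x(23) and h(7)→i(8) fit y≡25x+15 (mod 26); the inverse of 25 mod 26 is 25. This is an affine cipher: with a=0,…,z=25, each position x becomes (25x+15) mod 26.
Decoding pabebjr: p(15)→25·(15−15)≡0=a; a(0)→25·(0−15)≡15=p; b(1)→25·(1−15)≡14=o; e(4)→25·(4−15)≡11=l; b(1)→25·(1−15)≡14=o; j(9)→25·(9−15)≡6=g; r(17)→25·(17−15)≡24=y (all mod 26).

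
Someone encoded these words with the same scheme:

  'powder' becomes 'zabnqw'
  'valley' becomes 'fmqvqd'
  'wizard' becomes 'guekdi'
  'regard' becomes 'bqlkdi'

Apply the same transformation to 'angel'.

kzlox

It's a Vigenère-style cipher with numeric key [10,12,5]: position i shifts by key[i mod 3].
For angel: a+10=k, n+12=z, g+5=l, e+10=o, l+12=x.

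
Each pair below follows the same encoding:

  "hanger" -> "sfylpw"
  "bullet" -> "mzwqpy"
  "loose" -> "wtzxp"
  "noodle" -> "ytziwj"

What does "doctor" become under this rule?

Shifts by position in hanger: pos 0: h→s (+11), pos 1: a→f (+5), pos 2: n→y (+11), pos 3: g→l (+5) — repeating every 2. It's a Vigenère-style cipher with numeric key [11,5]: position i shifts by key[i mod 2].
Applying it to doctor: d+11=o, o+5=t, c+11=n, t+5=y, o+11=z, r+5=w.

otnyzw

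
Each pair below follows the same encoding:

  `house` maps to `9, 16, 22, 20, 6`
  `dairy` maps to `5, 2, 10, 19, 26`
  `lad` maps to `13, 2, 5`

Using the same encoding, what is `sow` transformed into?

20, 16, 24

h is letter #8 and maps to 9: an offset of 1. Each letter is replaced by its alphabet position (a=1..z=26) + 1.
On sow: s=19→20, o=15→16, w=23→24.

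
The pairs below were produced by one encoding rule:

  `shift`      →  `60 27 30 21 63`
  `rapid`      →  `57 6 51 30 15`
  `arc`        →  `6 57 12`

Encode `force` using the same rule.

21 48 57 12 18

s(#19)→60 and h(#8)→27: differences scale by 3, so n = 3·pos + 3. With a=1..z=26, the number is 3·pos + 3.
For force: f=6→21, o=15→48, r=18→57, c=3→12, e=5→18.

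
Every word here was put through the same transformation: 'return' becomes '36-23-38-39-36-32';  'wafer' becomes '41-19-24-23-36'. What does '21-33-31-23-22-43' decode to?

comedy

Letters become their 1-based position plus 18 (so a→19, b→20, …).
Reversing it on 21-33-31-23-22-43: 21→(21−18)÷1=3=c, 33→(33−18)÷1=15=o, 31→(31−18)÷1=13=m, 23→(23−18)÷1=5=e, 22→(22−18)÷1=4=d, 43→(43−18)÷1=25=y.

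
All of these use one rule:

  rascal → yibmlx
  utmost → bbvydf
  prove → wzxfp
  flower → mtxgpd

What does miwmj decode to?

fancy

In rascal: r→y is +7, a→i is +8, s→b is +9, c→m is +10 — the shift increases by 1 each position. Letter i (0-indexed) is shifted by i+7, so successive shifts are 7, 8, 9, ….
Decoding miwmj: m−7=f, i−8=a, w−9=n, m−10=c, j−11=y.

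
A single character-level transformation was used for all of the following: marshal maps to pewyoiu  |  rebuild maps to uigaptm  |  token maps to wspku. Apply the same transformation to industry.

In marshal: m→p is +3, a→e is +4, r→w is +5, s→y is +6 — the shift increases by 1 each position. The shift increases by 1 at each position, starting from +3: 3, 4, 5, ….
On industry: i+3=l, n+4=r, d+5=i, u+6=a, s+7=z, t+8=b, r+9=a, y+10=i.

lriazbai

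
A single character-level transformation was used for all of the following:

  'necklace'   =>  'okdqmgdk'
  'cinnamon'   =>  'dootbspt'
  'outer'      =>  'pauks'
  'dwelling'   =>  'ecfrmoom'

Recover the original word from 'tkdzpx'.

sector

The shifts repeat in a cycle of length 2: positions 0,1,… shift by +1, +6, then the pattern repeats.
Reversing it on tkdzpx: t−1=s, k−6=e, d−1=c, z−6=t, p−1=o, x−6=r.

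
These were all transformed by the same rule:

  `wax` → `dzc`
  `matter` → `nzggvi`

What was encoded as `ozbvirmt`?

layering

Each letter is replaced by its mirror in the alphabet: a↔z, b↔y, c↔x, and so on (the Atbash cipher).
Reversing it on ozbvirmt: o↔l, z↔a, b↔y, v↔e, i↔r, r↔i, m↔n, t↔g.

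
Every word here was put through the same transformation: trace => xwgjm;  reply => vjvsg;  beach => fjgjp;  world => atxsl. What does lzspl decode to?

humid

The shift increases by 1 at each position, starting from +4: 4, 5, 6, ….
Decoding lzspl: l−4=h, z−5=u, s−6=m, p−7=i, l−8=d.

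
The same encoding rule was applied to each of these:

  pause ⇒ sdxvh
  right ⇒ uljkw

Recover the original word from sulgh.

pride

Compare letters: p→s is +3, a→d is +3, u→x is +3 — a constant shift. It's a constant shift of +3 (ROT3).
Decoding sulgh: s−3=p, u−3=r, l−3=i, g−3=d, h−3=e.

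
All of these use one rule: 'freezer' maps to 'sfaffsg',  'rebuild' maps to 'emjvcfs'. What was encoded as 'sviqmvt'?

The output letters match the input read backwards, each shifted +1: freezer reversed is rezeerf. Read the word backwards and shift each letter +1.
Undoing it on sviqmvt: shift back: s−1=r, v−1=u, i−1=h, q−1=p, m−1=l, v−1=u, t−1=s → ruhplus; then reverse → sulphur.

sulphur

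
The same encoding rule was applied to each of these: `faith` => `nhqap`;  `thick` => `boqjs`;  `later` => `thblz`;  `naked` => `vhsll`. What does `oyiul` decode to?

grand

The shifts repeat in a cycle of length 2: positions 0,1,… shift by +8, +7, then the pattern repeats.
Decoding oyiul: o−8=g, y−7=r, i−8=a, u−7=n, l−8=d.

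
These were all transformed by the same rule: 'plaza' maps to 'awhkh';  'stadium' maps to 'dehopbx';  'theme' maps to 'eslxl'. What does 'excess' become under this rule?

The shift depends on letter class: consonant p→a is +11, but vowel a→h is +7. The rule splits by letter class: vowels +7, consonants +11.
Applying it to excess: e(vowel)+7=l, x(cons)+11=i, c(cons)+11=n, e(vowel)+7=l, s(cons)+11=d, s(cons)+11=d.

linldd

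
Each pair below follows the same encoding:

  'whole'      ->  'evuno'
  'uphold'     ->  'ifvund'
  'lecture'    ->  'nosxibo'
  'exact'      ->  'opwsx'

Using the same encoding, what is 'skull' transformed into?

mcinn

w(22)→e(4) and h(7)→v(21) fit y≡11x+22 (mod 26); the inverse of 11 mod 26 is 19. Each letter's alphabet position (a=0..z=25) is mapped through 11·x+22 mod 26 — an affine cipher.
For skull: s(18)→11·18+22≡12=m; k(10)→11·10+22≡2=c; u(20)→11·20+22≡8=i; l(11)→11·11+22≡13=n; l(11)→11·11+22≡13=n (all mod 26).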